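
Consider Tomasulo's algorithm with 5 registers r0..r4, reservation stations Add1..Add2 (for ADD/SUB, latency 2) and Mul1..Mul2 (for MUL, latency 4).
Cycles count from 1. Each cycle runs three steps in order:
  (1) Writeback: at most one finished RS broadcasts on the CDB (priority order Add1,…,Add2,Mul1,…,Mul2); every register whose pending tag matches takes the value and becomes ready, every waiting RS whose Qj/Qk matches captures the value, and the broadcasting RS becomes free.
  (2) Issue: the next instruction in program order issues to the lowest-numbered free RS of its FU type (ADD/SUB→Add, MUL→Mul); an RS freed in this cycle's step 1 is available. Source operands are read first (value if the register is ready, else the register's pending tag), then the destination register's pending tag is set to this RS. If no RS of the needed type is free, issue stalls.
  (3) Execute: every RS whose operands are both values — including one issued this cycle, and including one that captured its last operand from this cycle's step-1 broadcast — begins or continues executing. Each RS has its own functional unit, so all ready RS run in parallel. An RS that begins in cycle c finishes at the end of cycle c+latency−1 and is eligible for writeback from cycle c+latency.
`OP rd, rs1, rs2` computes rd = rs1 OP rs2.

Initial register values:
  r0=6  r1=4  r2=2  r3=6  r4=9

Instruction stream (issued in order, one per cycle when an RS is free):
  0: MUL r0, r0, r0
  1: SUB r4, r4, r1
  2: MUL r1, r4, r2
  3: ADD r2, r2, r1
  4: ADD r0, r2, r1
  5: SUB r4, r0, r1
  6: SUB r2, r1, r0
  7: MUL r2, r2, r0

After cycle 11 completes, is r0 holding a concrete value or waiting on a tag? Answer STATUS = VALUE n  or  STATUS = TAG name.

  c1: issue MUL r0<-Mul1  regs: r0:Mul1,r1:4,r2:2,r3:6,r4:9
  c2: issue SUB r4<-Add1  regs: r0:Mul1,r1:4,r2:2,r3:6,r4:Add1
  c3: issue MUL r1<-Mul2  regs: r0:Mul1,r1:Mul2,r2:2,r3:6,r4:Add1
  c4: CDB Add1=5; issue ADD r2<-Add1  regs: r0:Mul1,r1:Mul2,r2:Add1,r3:6,r4:5
  c5: CDB Mul1=36; issue ADD r0<-Add2  regs: r0:Add2,r1:Mul2,r2:Add1,r3:6,r4:5
  c6: stall  regs: r0:Add2,r1:Mul2,r2:Add1,r3:6,r4:5
  c7: stall  regs: r0:Add2,r1:Mul2,r2:Add1,r3:6,r4:5
  c8: CDB Mul2=10; stall  regs: r0:Add2,r1:10,r2:Add1,r3:6,r4:5
  c9: stall  regs: r0:Add2,r1:10,r2:Add1,r3:6,r4:5
  c10: CDB Add1=12; issue SUB r4<-Add1  regs: r0:Add2,r1:10,r2:12,r3:6,r4:Add1
  c11: stall  regs: r0:Add2,r1:10,r2:12,r3:6,r4:Add1

STATUS = TAG Add2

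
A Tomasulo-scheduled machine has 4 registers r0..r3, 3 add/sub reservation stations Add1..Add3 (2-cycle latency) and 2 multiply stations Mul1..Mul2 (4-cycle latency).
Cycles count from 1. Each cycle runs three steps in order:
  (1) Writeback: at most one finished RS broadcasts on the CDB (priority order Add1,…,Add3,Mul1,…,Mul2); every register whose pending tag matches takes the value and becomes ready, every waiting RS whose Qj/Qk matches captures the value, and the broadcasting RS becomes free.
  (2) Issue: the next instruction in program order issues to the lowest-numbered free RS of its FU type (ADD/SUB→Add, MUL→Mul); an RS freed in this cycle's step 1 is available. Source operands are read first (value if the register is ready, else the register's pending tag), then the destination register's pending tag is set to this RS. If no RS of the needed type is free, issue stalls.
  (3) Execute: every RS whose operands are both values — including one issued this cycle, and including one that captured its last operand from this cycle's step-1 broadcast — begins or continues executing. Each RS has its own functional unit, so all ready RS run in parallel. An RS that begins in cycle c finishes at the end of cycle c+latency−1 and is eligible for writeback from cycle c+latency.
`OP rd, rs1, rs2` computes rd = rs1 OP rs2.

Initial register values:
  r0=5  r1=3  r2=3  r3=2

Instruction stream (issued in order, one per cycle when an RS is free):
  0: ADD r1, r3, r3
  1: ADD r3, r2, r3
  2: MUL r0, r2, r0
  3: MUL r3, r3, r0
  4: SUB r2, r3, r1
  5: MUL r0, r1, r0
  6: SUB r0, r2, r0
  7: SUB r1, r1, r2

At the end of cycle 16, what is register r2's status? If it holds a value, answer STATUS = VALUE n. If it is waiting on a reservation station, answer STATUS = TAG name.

STATUS = VALUE 71

c1: issue ADD r1<-Add1 | r0:5,r1:Add1,r2:3,r3:2
c2: issue ADD r3<-Add2 | r0:5,r1:Add1,r2:3,r3:Add2
c3: CDB Add1=4; issue MUL r0<-Mul1 | r0:Mul1,r1:4,r2:3,r3:Add2
c4: CDB Add2=5; issue MUL r3<-Mul2 | r0:Mul1,r1:4,r2:3,r3:Mul2
c5: issue SUB r2<-Add1 | r0:Mul1,r1:4,r2:Add1,r3:Mul2
c6: stall | r0:Mul1,r1:4,r2:Add1,r3:Mul2
c7: CDB Mul1=15; issue MUL r0<-Mul1 | r0:Mul1,r1:4,r2:Add1,r3:Mul2
c8: issue SUB r0<-Add2 | r0:Add2,r1:4,r2:Add1,r3:Mul2
c9: issue SUB r1<-Add3 | r0:Add2,r1:Add3,r2:Add1,r3:Mul2
c10: - | r0:Add2,r1:Add3,r2:Add1,r3:Mul2
c11: CDB Mul1=60 | r0:Add2,r1:Add3,r2:Add1,r3:Mul2
c12: CDB Mul2=75 | r0:Add2,r1:Add3,r2:Add1,r3:75
c13: - | r0:Add2,r1:Add3,r2:Add1,r3:75
c14: CDB Add1=71 | r0:Add2,r1:Add3,r2:71,r3:75
c15: - | r0:Add2,r1:Add3,r2:71,r3:75
c16: CDB Add2=11 | r0:11,r1:Add3,r2:71,r3:75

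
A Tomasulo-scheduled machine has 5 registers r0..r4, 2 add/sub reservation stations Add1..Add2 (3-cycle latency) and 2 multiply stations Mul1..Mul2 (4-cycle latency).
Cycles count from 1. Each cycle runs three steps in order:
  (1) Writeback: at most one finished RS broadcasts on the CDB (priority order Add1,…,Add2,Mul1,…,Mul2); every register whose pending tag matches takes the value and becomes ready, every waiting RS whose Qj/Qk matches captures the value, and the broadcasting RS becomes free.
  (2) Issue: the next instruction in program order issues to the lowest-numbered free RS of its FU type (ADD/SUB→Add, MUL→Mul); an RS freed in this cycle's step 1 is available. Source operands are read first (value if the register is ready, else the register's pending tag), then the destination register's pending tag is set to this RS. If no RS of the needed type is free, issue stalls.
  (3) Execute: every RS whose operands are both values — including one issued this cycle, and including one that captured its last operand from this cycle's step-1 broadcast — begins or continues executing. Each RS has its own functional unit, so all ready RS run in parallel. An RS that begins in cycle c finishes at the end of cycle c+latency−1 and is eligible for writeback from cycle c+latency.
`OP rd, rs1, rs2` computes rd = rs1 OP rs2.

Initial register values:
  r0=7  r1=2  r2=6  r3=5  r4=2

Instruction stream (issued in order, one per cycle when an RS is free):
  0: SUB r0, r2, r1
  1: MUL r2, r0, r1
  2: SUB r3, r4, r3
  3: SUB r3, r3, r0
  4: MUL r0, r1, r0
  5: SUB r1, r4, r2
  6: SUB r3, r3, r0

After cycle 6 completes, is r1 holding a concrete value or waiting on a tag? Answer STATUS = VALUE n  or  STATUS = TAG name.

STATUS = TAG Add2

cycle 1: issue SUB r0<-Add1 // r0:Add1,r1:2,r2:6,r3:5,r4:2
cycle 2: issue MUL r2<-Mul1 // r0:Add1,r1:2,r2:Mul1,r3:5,r4:2
cycle 3: issue SUB r3<-Add2 // r0:Add1,r1:2,r2:Mul1,r3:Add2,r4:2
cycle 4: CDB Add1=4; issue SUB r3<-Add1 // r0:4,r1:2,r2:Mul1,r3:Add1,r4:2
cycle 5: issue MUL r0<-Mul2 // r0:Mul2,r1:2,r2:Mul1,r3:Add1,r4:2
cycle 6: CDB Add2=-3; issue SUB r1<-Add2 // r0:Mul2,r1:Add2,r2:Mul1,r3:Add1,r4:2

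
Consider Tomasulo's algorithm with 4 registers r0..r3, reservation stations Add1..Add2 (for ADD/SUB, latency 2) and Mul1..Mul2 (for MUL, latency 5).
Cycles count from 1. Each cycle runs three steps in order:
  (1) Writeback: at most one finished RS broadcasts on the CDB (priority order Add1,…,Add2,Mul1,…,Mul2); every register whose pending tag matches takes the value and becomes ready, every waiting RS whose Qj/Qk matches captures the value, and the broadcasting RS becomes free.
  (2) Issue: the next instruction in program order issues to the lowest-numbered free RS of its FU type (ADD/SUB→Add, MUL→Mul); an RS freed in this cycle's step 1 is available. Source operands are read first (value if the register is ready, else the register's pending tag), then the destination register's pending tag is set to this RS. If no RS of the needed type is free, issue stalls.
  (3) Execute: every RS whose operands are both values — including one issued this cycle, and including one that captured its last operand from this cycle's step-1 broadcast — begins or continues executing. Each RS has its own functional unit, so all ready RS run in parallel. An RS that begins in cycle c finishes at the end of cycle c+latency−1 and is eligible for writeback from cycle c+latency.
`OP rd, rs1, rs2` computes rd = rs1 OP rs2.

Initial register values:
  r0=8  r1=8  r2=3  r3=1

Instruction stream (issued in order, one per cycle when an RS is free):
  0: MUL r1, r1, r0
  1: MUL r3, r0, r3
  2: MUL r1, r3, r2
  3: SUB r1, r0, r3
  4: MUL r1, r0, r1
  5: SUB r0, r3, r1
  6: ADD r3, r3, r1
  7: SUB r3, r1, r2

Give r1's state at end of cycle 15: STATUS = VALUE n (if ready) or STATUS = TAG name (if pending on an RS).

  c1: issue MUL r1<-Mul1  regs: r0:8,r1:Mul1,r2:3,r3:1
  c2: issue MUL r3<-Mul2  regs: r0:8,r1:Mul1,r2:3,r3:Mul2
  c3: stall  regs: r0:8,r1:Mul1,r2:3,r3:Mul2
  c4: stall  regs: r0:8,r1:Mul1,r2:3,r3:Mul2
  c5: stall  regs: r0:8,r1:Mul1,r2:3,r3:Mul2
  c6: CDB Mul1=64; issue MUL r1<-Mul1  regs: r0:8,r1:Mul1,r2:3,r3:Mul2
  c7: CDB Mul2=8; issue SUB r1<-Add1  regs: r0:8,r1:Add1,r2:3,r3:8
  c8: issue MUL r1<-Mul2  regs: r0:8,r1:Mul2,r2:3,r3:8
  c9: CDB Add1=0; issue SUB r0<-Add1  regs: r0:Add1,r1:Mul2,r2:3,r3:8
  c10: issue ADD r3<-Add2  regs: r0:Add1,r1:Mul2,r2:3,r3:Add2
  c11: stall  regs: r0:Add1,r1:Mul2,r2:3,r3:Add2
  c12: CDB Mul1=24; stall  regs: r0:Add1,r1:Mul2,r2:3,r3:Add2
  c13: stall  regs: r0:Add1,r1:Mul2,r2:3,r3:Add2
  c14: CDB Mul2=0; stall  regs: r0:Add1,r1:0,r2:3,r3:Add2
  c15: stall  regs: r0:Add1,r1:0,r2:3,r3:Add2

STATUS = VALUE 0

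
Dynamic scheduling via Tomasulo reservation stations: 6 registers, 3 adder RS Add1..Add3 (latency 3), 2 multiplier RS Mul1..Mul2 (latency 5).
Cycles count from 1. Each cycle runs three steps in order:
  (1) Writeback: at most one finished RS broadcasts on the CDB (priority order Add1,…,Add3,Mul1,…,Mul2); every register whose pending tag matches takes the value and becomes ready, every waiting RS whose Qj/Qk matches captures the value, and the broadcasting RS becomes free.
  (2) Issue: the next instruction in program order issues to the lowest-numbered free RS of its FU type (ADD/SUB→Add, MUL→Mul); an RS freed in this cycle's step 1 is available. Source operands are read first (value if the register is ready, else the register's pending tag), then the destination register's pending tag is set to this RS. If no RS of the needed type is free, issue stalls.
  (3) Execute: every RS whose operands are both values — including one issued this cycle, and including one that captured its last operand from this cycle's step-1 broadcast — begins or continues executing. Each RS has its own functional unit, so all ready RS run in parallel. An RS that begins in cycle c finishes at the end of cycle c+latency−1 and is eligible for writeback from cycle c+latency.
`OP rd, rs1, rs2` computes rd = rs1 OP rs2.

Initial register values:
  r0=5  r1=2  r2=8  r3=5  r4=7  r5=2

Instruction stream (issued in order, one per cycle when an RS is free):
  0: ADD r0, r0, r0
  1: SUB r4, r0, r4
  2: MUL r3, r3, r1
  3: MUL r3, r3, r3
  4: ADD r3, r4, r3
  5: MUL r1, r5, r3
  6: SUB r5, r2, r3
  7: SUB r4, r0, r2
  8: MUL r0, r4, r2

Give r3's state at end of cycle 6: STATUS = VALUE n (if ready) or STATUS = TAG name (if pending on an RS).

STATUS = TAG Add1

  c1: issue ADD r0<-Add1  regs: r0:Add1,r1:2,r2:8,r3:5,r4:7,r5:2
  c2: issue SUB r4<-Add2  regs: r0:Add1,r1:2,r2:8,r3:5,r4:Add2,r5:2
  c3: issue MUL r3<-Mul1  regs: r0:Add1,r1:2,r2:8,r3:Mul1,r4:Add2,r5:2
  c4: CDB Add1=10; issue MUL r3<-Mul2  regs: r0:10,r1:2,r2:8,r3:Mul2,r4:Add2,r5:2
  c5: issue ADD r3<-Add1  regs: r0:10,r1:2,r2:8,r3:Add1,r4:Add2,r5:2
  c6: stall  regs: r0:10,r1:2,r2:8,r3:Add1,r4:Add2,r5:2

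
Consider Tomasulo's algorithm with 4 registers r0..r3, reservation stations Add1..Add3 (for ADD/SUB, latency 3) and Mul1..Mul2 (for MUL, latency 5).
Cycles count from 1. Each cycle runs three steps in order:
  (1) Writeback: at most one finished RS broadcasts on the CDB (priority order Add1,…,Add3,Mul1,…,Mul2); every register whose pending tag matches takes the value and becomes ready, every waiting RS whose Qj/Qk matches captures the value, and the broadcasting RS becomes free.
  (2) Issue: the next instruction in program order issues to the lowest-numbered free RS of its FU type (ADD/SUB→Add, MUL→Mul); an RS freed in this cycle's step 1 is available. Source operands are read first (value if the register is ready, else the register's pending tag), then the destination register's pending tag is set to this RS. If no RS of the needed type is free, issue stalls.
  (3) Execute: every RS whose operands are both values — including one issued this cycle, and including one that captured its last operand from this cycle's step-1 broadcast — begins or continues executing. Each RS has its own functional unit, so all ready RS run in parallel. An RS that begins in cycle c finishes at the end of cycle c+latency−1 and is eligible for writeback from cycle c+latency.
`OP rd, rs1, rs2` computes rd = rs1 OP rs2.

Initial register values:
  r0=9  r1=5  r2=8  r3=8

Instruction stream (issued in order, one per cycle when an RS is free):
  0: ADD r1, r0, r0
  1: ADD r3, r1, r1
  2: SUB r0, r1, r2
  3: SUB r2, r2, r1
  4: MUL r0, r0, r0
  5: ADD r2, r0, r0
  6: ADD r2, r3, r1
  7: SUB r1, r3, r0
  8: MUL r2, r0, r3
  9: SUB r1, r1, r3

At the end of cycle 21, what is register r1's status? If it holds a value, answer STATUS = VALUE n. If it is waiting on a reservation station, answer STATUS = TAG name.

STATUS = VALUE -100

  c1: issue ADD r1<-Add1  regs: r0:9,r1:Add1,r2:8,r3:8
  c2: issue ADD r3<-Add2  regs: r0:9,r1:Add1,r2:8,r3:Add2
  c3: issue SUB r0<-Add3  regs: r0:Add3,r1:Add1,r2:8,r3:Add2
  c4: CDB Add1=18; issue SUB r2<-Add1  regs: r0:Add3,r1:18,r2:Add1,r3:Add2
  c5: issue MUL r0<-Mul1  regs: r0:Mul1,r1:18,r2:Add1,r3:Add2
  c6: stall  regs: r0:Mul1,r1:18,r2:Add1,r3:Add2
  c7: CDB Add1=-10; issue ADD r2<-Add1  regs: r0:Mul1,r1:18,r2:Add1,r3:Add2
  c8: CDB Add2=36; issue ADD r2<-Add2  regs: r0:Mul1,r1:18,r2:Add2,r3:36
  c9: CDB Add3=10; issue SUB r1<-Add3  regs: r0:Mul1,r1:Add3,r2:Add2,r3:36
  c10: issue MUL r2<-Mul2  regs: r0:Mul1,r1:Add3,r2:Mul2,r3:36
  c11: CDB Add2=54; issue SUB r1<-Add2  regs: r0:Mul1,r1:Add2,r2:Mul2,r3:36
  c12: -  regs: r0:Mul1,r1:Add2,r2:Mul2,r3:36
  c13: -  regs: r0:Mul1,r1:Add2,r2:Mul2,r3:36
  c14: CDB Mul1=100  regs: r0:100,r1:Add2,r2:Mul2,r3:36
  c15: -  regs: r0:100,r1:Add2,r2:Mul2,r3:36
  c16: -  regs: r0:100,r1:Add2,r2:Mul2,r3:36
  c17: CDB Add1=200  regs: r0:100,r1:Add2,r2:Mul2,r3:36
  c18: CDB Add3=-64  regs: r0:100,r1:Add2,r2:Mul2,r3:36
  c19: CDB Mul2=3600  regs: r0:100,r1:Add2,r2:3600,r3:36
  c20: -  regs: r0:100,r1:Add2,r2:3600,r3:36
  c21: CDB Add2=-100  regs: r0:100,r1:-100,r2:3600,r3:36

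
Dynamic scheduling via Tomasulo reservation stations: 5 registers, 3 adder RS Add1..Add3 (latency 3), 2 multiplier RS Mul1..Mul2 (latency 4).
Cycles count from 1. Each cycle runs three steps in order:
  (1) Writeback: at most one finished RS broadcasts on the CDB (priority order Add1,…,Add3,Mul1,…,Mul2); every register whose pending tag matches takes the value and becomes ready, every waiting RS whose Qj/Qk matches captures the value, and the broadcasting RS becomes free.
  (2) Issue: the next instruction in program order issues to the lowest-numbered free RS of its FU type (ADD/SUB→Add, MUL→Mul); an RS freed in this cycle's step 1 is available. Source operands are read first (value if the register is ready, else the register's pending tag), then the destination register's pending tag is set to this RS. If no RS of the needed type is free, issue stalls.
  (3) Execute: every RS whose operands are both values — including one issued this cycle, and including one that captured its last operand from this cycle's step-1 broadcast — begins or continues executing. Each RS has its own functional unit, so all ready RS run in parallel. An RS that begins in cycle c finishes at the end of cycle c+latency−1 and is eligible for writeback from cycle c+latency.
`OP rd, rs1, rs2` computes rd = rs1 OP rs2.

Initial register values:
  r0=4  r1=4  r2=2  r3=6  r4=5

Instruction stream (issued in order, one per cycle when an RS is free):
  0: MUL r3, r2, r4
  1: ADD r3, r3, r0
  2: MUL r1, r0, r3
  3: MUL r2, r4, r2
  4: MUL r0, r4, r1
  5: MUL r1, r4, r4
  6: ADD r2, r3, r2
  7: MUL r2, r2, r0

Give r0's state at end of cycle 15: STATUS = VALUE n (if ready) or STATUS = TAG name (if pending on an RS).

cycle 1: issue MUL r3<-Mul1 // r0:4,r1:4,r2:2,r3:Mul1,r4:5
cycle 2: issue ADD r3<-Add1 // r0:4,r1:4,r2:2,r3:Add1,r4:5
cycle 3: issue MUL r1<-Mul2 // r0:4,r1:Mul2,r2:2,r3:Add1,r4:5
cycle 4: stall // r0:4,r1:Mul2,r2:2,r3:Add1,r4:5
cycle 5: CDB Mul1=10; issue MUL r2<-Mul1 // r0:4,r1:Mul2,r2:Mul1,r3:Add1,r4:5
cycle 6: stall // r0:4,r1:Mul2,r2:Mul1,r3:Add1,r4:5
cycle 7: stall // r0:4,r1:Mul2,r2:Mul1,r3:Add1,r4:5
cycle 8: CDB Add1=14; stall // r0:4,r1:Mul2,r2:Mul1,r3:14,r4:5
cycle 9: CDB Mul1=10; issue MUL r0<-Mul1 // r0:Mul1,r1:Mul2,r2:10,r3:14,r4:5
cycle 10: stall // r0:Mul1,r1:Mul2,r2:10,r3:14,r4:5
cycle 11: stall // r0:Mul1,r1:Mul2,r2:10,r3:14,r4:5
cycle 12: CDB Mul2=56; issue MUL r1<-Mul2 // r0:Mul1,r1:Mul2,r2:10,r3:14,r4:5
cycle 13: issue ADD r2<-Add1 // r0:Mul1,r1:Mul2,r2:Add1,r3:14,r4:5
cycle 14: stall // r0:Mul1,r1:Mul2,r2:Add1,r3:14,r4:5
cycle 15: stall // r0:Mul1,r1:Mul2,r2:Add1,r3:14,r4:5

STATUS = TAG Mul1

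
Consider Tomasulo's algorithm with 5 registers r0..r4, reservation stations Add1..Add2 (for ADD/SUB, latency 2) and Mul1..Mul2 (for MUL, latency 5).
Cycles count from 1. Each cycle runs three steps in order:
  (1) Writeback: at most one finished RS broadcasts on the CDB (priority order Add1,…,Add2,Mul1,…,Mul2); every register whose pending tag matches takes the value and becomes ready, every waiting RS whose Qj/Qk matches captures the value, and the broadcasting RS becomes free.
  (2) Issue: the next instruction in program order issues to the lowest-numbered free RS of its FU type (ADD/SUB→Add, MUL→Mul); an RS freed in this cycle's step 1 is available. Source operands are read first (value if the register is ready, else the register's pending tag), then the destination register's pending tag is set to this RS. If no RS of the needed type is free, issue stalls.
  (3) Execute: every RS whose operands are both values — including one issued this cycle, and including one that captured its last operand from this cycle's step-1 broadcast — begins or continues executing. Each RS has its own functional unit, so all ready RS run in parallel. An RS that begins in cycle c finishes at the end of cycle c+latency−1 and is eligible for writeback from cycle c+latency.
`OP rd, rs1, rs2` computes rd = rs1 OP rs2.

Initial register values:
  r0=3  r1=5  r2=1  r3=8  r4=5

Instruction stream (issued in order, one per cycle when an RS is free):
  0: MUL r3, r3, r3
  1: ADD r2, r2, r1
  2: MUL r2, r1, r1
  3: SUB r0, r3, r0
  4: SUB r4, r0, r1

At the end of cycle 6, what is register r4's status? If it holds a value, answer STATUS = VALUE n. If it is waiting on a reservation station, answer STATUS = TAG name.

STATUS = TAG Add2

  c1: issue MUL r3<-Mul1  regs: r0:3,r1:5,r2:1,r3:Mul1,r4:5
  c2: issue ADD r2<-Add1  regs: r0:3,r1:5,r2:Add1,r3:Mul1,r4:5
  c3: issue MUL r2<-Mul2  regs: r0:3,r1:5,r2:Mul2,r3:Mul1,r4:5
  c4: CDB Add1=6; issue SUB r0<-Add1  regs: r0:Add1,r1:5,r2:Mul2,r3:Mul1,r4:5
  c5: issue SUB r4<-Add2  regs: r0:Add1,r1:5,r2:Mul2,r3:Mul1,r4:Add2
  c6: CDB Mul1=64  regs: r0:Add1,r1:5,r2:Mul2,r3:64,r4:Add2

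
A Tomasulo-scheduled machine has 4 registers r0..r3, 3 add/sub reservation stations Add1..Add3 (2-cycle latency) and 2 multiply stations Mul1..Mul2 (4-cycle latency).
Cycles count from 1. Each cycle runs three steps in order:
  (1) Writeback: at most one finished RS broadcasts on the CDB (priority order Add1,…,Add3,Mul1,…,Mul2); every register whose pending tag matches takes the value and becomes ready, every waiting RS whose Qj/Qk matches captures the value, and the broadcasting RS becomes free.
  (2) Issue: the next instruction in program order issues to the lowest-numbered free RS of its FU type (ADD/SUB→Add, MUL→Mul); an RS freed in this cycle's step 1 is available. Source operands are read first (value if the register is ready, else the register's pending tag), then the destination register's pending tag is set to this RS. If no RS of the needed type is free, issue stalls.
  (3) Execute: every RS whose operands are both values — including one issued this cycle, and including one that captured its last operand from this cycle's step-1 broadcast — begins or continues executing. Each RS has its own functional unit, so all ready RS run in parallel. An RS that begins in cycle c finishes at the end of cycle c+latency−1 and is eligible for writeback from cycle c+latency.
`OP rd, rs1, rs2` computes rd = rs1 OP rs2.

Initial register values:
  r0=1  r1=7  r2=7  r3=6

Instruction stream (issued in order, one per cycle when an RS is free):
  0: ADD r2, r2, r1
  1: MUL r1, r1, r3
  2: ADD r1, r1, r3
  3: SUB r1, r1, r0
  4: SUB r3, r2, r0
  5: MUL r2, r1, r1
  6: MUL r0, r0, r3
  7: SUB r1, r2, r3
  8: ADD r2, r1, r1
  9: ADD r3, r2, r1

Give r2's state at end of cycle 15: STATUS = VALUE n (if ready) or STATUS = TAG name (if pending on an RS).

STATUS = TAG Add3

  c1: issue ADD r2<-Add1  regs: r0:1,r1:7,r2:Add1,r3:6
  c2: issue MUL r1<-Mul1  regs: r0:1,r1:Mul1,r2:Add1,r3:6
  c3: CDB Add1=14; issue ADD r1<-Add1  regs: r0:1,r1:Add1,r2:14,r3:6
  c4: issue SUB r1<-Add2  regs: r0:1,r1:Add2,r2:14,r3:6
  c5: issue SUB r3<-Add3  regs: r0:1,r1:Add2,r2:14,r3:Add3
  c6: CDB Mul1=42; issue MUL r2<-Mul1  regs: r0:1,r1:Add2,r2:Mul1,r3:Add3
  c7: CDB Add3=13; issue MUL r0<-Mul2  regs: r0:Mul2,r1:Add2,r2:Mul1,r3:13
  c8: CDB Add1=48; issue SUB r1<-Add1  regs: r0:Mul2,r1:Add1,r2:Mul1,r3:13
  c9: issue ADD r2<-Add3  regs: r0:Mul2,r1:Add1,r2:Add3,r3:13
  c10: CDB Add2=47; issue ADD r3<-Add2  regs: r0:Mul2,r1:Add1,r2:Add3,r3:Add2
  c11: CDB Mul2=13  regs: r0:13,r1:Add1,r2:Add3,r3:Add2
  c12: -  regs: r0:13,r1:Add1,r2:Add3,r3:Add2
  c13: -  regs: r0:13,r1:Add1,r2:Add3,r3:Add2
  c14: CDB Mul1=2209  regs: r0:13,r1:Add1,r2:Add3,r3:Add2
  c15: -  regs: r0:13,r1:Add1,r2:Add3,r3:Add2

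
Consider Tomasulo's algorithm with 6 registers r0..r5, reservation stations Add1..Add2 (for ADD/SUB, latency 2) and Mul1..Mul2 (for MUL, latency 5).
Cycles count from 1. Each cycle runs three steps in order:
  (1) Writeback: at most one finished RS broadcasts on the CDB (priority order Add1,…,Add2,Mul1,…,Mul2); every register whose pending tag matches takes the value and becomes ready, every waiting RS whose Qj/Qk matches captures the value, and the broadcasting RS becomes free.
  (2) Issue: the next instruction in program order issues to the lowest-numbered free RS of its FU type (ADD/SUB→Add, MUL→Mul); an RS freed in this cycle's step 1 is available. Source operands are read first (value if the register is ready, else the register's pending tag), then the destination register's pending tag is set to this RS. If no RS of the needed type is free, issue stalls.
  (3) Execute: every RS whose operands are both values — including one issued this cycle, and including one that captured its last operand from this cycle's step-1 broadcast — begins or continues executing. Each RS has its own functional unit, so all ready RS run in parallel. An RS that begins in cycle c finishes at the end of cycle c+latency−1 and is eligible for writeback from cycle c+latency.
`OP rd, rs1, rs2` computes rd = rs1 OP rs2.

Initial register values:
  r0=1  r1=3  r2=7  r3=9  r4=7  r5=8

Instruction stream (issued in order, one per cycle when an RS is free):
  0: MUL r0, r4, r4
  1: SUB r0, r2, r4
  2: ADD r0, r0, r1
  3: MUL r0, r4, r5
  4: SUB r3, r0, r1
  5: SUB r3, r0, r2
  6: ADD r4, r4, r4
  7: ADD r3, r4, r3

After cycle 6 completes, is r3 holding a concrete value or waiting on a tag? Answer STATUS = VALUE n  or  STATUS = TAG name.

cycle 1: issue MUL r0<-Mul1 // r0:Mul1,r1:3,r2:7,r3:9,r4:7,r5:8
cycle 2: issue SUB r0<-Add1 // r0:Add1,r1:3,r2:7,r3:9,r4:7,r5:8
cycle 3: issue ADD r0<-Add2 // r0:Add2,r1:3,r2:7,r3:9,r4:7,r5:8
cycle 4: CDB Add1=0; issue MUL r0<-Mul2 // r0:Mul2,r1:3,r2:7,r3:9,r4:7,r5:8
cycle 5: issue SUB r3<-Add1 // r0:Mul2,r1:3,r2:7,r3:Add1,r4:7,r5:8
cycle 6: CDB Add2=3; issue SUB r3<-Add2 // r0:Mul2,r1:3,r2:7,r3:Add2,r4:7,r5:8

STATUS = TAG Add2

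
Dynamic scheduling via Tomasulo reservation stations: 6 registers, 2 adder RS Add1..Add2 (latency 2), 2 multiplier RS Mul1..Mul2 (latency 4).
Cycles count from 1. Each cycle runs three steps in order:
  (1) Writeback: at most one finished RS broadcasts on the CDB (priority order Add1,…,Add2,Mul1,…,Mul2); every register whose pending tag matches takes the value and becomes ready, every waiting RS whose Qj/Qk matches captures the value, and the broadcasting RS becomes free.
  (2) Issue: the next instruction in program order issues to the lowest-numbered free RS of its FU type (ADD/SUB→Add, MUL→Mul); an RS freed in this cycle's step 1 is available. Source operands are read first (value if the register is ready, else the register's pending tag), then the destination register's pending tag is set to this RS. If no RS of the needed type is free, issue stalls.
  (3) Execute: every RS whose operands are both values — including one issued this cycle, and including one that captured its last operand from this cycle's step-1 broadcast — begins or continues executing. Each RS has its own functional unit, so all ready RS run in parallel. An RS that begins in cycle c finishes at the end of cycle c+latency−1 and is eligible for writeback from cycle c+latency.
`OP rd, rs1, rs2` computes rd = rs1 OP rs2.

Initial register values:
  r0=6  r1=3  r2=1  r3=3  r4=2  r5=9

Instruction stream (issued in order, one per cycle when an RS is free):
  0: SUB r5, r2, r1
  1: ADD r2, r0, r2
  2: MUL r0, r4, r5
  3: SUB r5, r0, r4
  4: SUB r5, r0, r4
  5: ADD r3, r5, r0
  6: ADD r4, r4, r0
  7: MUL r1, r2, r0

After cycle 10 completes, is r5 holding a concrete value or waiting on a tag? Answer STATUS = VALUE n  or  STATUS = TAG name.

STATUS = VALUE -6

cycle 1: issue SUB r5<-Add1 // r0:6,r1:3,r2:1,r3:3,r4:2,r5:Add1
cycle 2: issue ADD r2<-Add2 // r0:6,r1:3,r2:Add2,r3:3,r4:2,r5:Add1
cycle 3: CDB Add1=-2; issue MUL r0<-Mul1 // r0:Mul1,r1:3,r2:Add2,r3:3,r4:2,r5:-2
cycle 4: CDB Add2=7; issue SUB r5<-Add1 // r0:Mul1,r1:3,r2:7,r3:3,r4:2,r5:Add1
cycle 5: issue SUB r5<-Add2 // r0:Mul1,r1:3,r2:7,r3:3,r4:2,r5:Add2
cycle 6: stall // r0:Mul1,r1:3,r2:7,r3:3,r4:2,r5:Add2
cycle 7: CDB Mul1=-4; stall // r0:-4,r1:3,r2:7,r3:3,r4:2,r5:Add2
cycle 8: stall // r0:-4,r1:3,r2:7,r3:3,r4:2,r5:Add2
cycle 9: CDB Add1=-6; issue ADD r3<-Add1 // r0:-4,r1:3,r2:7,r3:Add1,r4:2,r5:Add2
cycle 10: CDB Add2=-6; issue ADD r4<-Add2 // r0:-4,r1:3,r2:7,r3:Add1,r4:Add2,r5:-6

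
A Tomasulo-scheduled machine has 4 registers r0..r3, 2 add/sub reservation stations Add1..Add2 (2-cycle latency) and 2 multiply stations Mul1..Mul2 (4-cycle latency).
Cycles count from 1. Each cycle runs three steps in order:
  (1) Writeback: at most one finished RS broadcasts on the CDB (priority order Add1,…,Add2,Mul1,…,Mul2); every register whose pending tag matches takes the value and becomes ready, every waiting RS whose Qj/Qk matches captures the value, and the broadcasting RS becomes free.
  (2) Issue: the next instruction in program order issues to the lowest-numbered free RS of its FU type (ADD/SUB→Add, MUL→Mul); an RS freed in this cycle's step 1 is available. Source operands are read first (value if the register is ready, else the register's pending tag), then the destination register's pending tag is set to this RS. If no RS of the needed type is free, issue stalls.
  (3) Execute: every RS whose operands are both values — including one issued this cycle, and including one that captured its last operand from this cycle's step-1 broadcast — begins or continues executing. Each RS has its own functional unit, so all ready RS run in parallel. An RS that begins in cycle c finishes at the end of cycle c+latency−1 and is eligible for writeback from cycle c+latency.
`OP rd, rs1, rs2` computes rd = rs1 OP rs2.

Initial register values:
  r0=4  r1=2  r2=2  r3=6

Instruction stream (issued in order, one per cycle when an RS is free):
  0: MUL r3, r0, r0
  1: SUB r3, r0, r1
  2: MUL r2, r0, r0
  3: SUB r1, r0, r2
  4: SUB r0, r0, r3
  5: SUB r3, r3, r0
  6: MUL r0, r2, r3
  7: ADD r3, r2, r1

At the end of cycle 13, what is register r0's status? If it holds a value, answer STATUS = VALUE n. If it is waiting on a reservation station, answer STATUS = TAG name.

STATUS = VALUE 0

c1: issue MUL r3<-Mul1 | r0:4,r1:2,r2:2,r3:Mul1
c2: issue SUB r3<-Add1 | r0:4,r1:2,r2:2,r3:Add1
c3: issue MUL r2<-Mul2 | r0:4,r1:2,r2:Mul2,r3:Add1
c4: CDB Add1=2; issue SUB r1<-Add1 | r0:4,r1:Add1,r2:Mul2,r3:2
c5: CDB Mul1=16; issue SUB r0<-Add2 | r0:Add2,r1:Add1,r2:Mul2,r3:2
c6: stall | r0:Add2,r1:Add1,r2:Mul2,r3:2
c7: CDB Add2=2; issue SUB r3<-Add2 | r0:2,r1:Add1,r2:Mul2,r3:Add2
c8: CDB Mul2=16; issue MUL r0<-Mul1 | r0:Mul1,r1:Add1,r2:16,r3:Add2
c9: CDB Add2=0; issue ADD r3<-Add2 | r0:Mul1,r1:Add1,r2:16,r3:Add2
c10: CDB Add1=-12 | r0:Mul1,r1:-12,r2:16,r3:Add2
c11: - | r0:Mul1,r1:-12,r2:16,r3:Add2
c12: CDB Add2=4 | r0:Mul1,r1:-12,r2:16,r3:4
c13: CDB Mul1=0 | r0:0,r1:-12,r2:16,r3:4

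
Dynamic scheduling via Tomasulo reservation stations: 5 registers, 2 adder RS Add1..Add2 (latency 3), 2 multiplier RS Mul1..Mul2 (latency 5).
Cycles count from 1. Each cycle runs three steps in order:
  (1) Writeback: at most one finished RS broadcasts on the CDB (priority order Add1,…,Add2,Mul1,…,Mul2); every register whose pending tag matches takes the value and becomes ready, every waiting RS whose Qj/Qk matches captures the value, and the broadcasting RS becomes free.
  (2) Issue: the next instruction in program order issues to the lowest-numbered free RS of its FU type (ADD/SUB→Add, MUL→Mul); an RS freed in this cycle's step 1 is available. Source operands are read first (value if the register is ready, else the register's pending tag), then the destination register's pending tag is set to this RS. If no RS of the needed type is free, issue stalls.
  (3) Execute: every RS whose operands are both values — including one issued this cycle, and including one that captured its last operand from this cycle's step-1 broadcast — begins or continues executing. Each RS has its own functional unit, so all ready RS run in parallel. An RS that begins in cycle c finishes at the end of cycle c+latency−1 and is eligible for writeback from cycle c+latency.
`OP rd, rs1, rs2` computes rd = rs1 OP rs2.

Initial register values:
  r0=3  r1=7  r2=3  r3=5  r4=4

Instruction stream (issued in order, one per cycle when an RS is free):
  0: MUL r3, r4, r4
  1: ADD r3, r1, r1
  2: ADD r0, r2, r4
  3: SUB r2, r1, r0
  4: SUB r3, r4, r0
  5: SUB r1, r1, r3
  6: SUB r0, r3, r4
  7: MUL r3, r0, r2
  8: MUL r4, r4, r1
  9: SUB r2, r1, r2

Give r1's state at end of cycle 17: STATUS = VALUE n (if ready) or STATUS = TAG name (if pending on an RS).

  c1: issue MUL r3<-Mul1  regs: r0:3,r1:7,r2:3,r3:Mul1,r4:4
  c2: issue ADD r3<-Add1  regs: r0:3,r1:7,r2:3,r3:Add1,r4:4
  c3: issue ADD r0<-Add2  regs: r0:Add2,r1:7,r2:3,r3:Add1,r4:4
  c4: stall  regs: r0:Add2,r1:7,r2:3,r3:Add1,r4:4
  c5: CDB Add1=14; issue SUB r2<-Add1  regs: r0:Add2,r1:7,r2:Add1,r3:14,r4:4
  c6: CDB Add2=7; issue SUB r3<-Add2  regs: r0:7,r1:7,r2:Add1,r3:Add2,r4:4
  c7: CDB Mul1=16; stall  regs: r0:7,r1:7,r2:Add1,r3:Add2,r4:4
  c8: stall  regs: r0:7,r1:7,r2:Add1,r3:Add2,r4:4
  c9: CDB Add1=0; issue SUB r1<-Add1  regs: r0:7,r1:Add1,r2:0,r3:Add2,r4:4
  c10: CDB Add2=-3; issue SUB r0<-Add2  regs: r0:Add2,r1:Add1,r2:0,r3:-3,r4:4
  c11: issue MUL r3<-Mul1  regs: r0:Add2,r1:Add1,r2:0,r3:Mul1,r4:4
  c12: issue MUL r4<-Mul2  regs: r0:Add2,r1:Add1,r2:0,r3:Mul1,r4:Mul2
  c13: CDB Add1=10; issue SUB r2<-Add1  regs: r0:Add2,r1:10,r2:Add1,r3:Mul1,r4:Mul2
  c14: CDB Add2=-7  regs: r0:-7,r1:10,r2:Add1,r3:Mul1,r4:Mul2
  c15: -  regs: r0:-7,r1:10,r2:Add1,r3:Mul1,r4:Mul2
  c16: CDB Add1=10  regs: r0:-7,r1:10,r2:10,r3:Mul1,r4:Mul2
  c17: -  regs: r0:-7,r1:10,r2:10,r3:Mul1,r4:Mul2

STATUS = VALUE 10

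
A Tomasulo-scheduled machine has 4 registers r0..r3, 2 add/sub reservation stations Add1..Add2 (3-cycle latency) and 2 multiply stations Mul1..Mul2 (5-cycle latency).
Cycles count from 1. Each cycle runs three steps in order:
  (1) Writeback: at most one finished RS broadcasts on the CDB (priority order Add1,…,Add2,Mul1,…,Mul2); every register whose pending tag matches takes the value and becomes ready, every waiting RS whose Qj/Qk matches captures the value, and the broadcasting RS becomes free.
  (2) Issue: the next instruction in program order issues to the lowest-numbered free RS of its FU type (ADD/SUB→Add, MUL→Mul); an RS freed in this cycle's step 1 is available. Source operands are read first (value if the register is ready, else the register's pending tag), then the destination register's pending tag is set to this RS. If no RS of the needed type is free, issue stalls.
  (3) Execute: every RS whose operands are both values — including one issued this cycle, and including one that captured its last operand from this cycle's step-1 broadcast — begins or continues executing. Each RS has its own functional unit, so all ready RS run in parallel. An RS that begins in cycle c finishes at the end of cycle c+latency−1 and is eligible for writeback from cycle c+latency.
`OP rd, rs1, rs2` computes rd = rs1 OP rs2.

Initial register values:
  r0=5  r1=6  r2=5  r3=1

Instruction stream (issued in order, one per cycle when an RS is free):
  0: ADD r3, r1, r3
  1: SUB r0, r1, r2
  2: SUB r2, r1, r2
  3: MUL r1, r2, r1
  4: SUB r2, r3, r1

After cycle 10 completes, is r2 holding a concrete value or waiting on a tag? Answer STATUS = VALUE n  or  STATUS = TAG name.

cycle 1: issue ADD r3<-Add1 // r0:5,r1:6,r2:5,r3:Add1
cycle 2: issue SUB r0<-Add2 // r0:Add2,r1:6,r2:5,r3:Add1
cycle 3: stall // r0:Add2,r1:6,r2:5,r3:Add1
cycle 4: CDB Add1=7; issue SUB r2<-Add1 // r0:Add2,r1:6,r2:Add1,r3:7
cycle 5: CDB Add2=1; issue MUL r1<-Mul1 // r0:1,r1:Mul1,r2:Add1,r3:7
cycle 6: issue SUB r2<-Add2 // r0:1,r1:Mul1,r2:Add2,r3:7
cycle 7: CDB Add1=1 // r0:1,r1:Mul1,r2:Add2,r3:7
cycle 8: - // r0:1,r1:Mul1,r2:Add2,r3:7
cycle 9: - // r0:1,r1:Mul1,r2:Add2,r3:7
cycle 10: - // r0:1,r1:Mul1,r2:Add2,r3:7

STATUS = TAG Add2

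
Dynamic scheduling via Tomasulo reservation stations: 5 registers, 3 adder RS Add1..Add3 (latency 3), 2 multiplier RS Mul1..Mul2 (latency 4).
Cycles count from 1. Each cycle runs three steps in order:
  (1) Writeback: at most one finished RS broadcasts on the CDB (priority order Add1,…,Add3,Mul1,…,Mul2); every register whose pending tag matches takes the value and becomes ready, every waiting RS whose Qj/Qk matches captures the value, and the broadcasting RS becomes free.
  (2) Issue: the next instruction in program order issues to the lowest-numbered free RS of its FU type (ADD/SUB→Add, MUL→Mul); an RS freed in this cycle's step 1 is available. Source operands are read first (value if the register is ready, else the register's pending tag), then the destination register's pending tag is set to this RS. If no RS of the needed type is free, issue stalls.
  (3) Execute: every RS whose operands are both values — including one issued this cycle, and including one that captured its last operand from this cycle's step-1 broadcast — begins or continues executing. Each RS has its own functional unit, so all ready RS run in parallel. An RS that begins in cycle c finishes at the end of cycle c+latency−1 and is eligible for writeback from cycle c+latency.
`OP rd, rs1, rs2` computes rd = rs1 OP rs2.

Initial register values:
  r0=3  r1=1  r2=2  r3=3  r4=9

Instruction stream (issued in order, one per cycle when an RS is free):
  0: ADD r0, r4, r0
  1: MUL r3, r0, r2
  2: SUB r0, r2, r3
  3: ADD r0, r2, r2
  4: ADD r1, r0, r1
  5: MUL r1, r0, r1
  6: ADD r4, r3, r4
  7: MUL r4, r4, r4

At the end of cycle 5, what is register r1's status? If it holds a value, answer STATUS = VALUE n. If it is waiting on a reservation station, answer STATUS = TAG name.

  c1: issue ADD r0<-Add1  regs: r0:Add1,r1:1,r2:2,r3:3,r4:9
  c2: issue MUL r3<-Mul1  regs: r0:Add1,r1:1,r2:2,r3:Mul1,r4:9
  c3: issue SUB r0<-Add2  regs: r0:Add2,r1:1,r2:2,r3:Mul1,r4:9
  c4: CDB Add1=12; issue ADD r0<-Add1  regs: r0:Add1,r1:1,r2:2,r3:Mul1,r4:9
  c5: issue ADD r1<-Add3  regs: r0:Add1,r1:Add3,r2:2,r3:Mul1,r4:9

STATUS = TAG Add3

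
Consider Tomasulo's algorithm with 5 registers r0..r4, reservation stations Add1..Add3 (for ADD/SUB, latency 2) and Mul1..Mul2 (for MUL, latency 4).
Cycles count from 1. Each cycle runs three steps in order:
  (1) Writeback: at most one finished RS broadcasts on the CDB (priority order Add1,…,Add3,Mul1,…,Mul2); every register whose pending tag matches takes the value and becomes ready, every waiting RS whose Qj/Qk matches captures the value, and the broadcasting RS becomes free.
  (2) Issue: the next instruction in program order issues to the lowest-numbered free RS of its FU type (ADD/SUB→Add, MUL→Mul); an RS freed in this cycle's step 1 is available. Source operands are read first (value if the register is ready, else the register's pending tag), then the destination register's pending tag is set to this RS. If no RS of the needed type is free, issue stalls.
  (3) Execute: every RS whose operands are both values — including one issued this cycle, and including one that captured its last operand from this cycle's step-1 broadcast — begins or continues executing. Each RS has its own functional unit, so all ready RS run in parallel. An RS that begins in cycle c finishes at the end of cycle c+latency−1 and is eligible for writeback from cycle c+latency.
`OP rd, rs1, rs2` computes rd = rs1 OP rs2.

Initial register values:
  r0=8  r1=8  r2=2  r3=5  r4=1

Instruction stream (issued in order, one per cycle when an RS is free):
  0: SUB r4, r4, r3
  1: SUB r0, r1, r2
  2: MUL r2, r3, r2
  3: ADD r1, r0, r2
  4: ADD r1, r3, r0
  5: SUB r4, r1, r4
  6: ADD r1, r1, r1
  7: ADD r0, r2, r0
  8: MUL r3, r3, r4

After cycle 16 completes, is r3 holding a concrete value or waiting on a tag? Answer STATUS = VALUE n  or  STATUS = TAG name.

  c1: issue SUB r4<-Add1  regs: r0:8,r1:8,r2:2,r3:5,r4:Add1
  c2: issue SUB r0<-Add2  regs: r0:Add2,r1:8,r2:2,r3:5,r4:Add1
  c3: CDB Add1=-4; issue MUL r2<-Mul1  regs: r0:Add2,r1:8,r2:Mul1,r3:5,r4:-4
  c4: CDB Add2=6; issue ADD r1<-Add1  regs: r0:6,r1:Add1,r2:Mul1,r3:5,r4:-4
  c5: issue ADD r1<-Add2  regs: r0:6,r1:Add2,r2:Mul1,r3:5,r4:-4
  c6: issue SUB r4<-Add3  regs: r0:6,r1:Add2,r2:Mul1,r3:5,r4:Add3
  c7: CDB Add2=11; issue ADD r1<-Add2  regs: r0:6,r1:Add2,r2:Mul1,r3:5,r4:Add3
  c8: CDB Mul1=10; stall  regs: r0:6,r1:Add2,r2:10,r3:5,r4:Add3
  c9: CDB Add2=22; issue ADD r0<-Add2  regs: r0:Add2,r1:22,r2:10,r3:5,r4:Add3
  c10: CDB Add1=16; issue MUL r3<-Mul1  regs: r0:Add2,r1:22,r2:10,r3:Mul1,r4:Add3
  c11: CDB Add2=16  regs: r0:16,r1:22,r2:10,r3:Mul1,r4:Add3
  c12: CDB Add3=15  regs: r0:16,r1:22,r2:10,r3:Mul1,r4:15
  c13: -  regs: r0:16,r1:22,r2:10,r3:Mul1,r4:15
  c14: -  regs: r0:16,r1:22,r2:10,r3:Mul1,r4:15
  c15: -  regs: r0:16,r1:22,r2:10,r3:Mul1,r4:15
  c16: CDB Mul1=75  regs: r0:16,r1:22,r2:10,r3:75,r4:15

STATUS = VALUE 75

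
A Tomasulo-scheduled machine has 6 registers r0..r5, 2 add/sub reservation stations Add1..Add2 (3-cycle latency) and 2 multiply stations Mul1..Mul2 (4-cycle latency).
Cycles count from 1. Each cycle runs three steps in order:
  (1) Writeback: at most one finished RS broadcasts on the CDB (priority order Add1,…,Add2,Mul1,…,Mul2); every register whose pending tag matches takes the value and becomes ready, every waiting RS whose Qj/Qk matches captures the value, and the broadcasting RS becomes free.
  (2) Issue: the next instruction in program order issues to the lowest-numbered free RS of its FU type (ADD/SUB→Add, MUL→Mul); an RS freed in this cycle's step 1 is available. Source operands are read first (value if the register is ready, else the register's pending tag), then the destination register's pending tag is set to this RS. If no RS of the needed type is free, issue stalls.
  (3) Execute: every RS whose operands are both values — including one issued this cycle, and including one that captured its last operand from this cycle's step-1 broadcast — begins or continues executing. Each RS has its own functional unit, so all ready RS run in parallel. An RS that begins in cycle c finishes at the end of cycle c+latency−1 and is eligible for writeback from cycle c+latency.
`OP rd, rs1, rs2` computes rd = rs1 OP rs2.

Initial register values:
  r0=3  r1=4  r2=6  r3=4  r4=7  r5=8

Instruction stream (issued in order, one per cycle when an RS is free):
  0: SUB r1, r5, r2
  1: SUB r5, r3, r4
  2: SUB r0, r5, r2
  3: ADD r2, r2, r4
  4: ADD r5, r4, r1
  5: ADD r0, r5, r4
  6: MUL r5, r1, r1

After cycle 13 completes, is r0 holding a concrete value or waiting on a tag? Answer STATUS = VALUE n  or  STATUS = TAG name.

cycle 1: issue SUB r1<-Add1 // r0:3,r1:Add1,r2:6,r3:4,r4:7,r5:8
cycle 2: issue SUB r5<-Add2 // r0:3,r1:Add1,r2:6,r3:4,r4:7,r5:Add2
cycle 3: stall // r0:3,r1:Add1,r2:6,r3:4,r4:7,r5:Add2
cycle 4: CDB Add1=2; issue SUB r0<-Add1 // r0:Add1,r1:2,r2:6,r3:4,r4:7,r5:Add2
cycle 5: CDB Add2=-3; issue ADD r2<-Add2 // r0:Add1,r1:2,r2:Add2,r3:4,r4:7,r5:-3
cycle 6: stall // r0:Add1,r1:2,r2:Add2,r3:4,r4:7,r5:-3
cycle 7: stall // r0:Add1,r1:2,r2:Add2,r3:4,r4:7,r5:-3
cycle 8: CDB Add1=-9; issue ADD r5<-Add1 // r0:-9,r1:2,r2:Add2,r3:4,r4:7,r5:Add1
cycle 9: CDB Add2=13; issue ADD r0<-Add2 // r0:Add2,r1:2,r2:13,r3:4,r4:7,r5:Add1
cycle 10: issue MUL r5<-Mul1 // r0:Add2,r1:2,r2:13,r3:4,r4:7,r5:Mul1
cycle 11: CDB Add1=9 // r0:Add2,r1:2,r2:13,r3:4,r4:7,r5:Mul1
cycle 12: - // r0:Add2,r1:2,r2:13,r3:4,r4:7,r5:Mul1
cycle 13: - // r0:Add2,r1:2,r2:13,r3:4,r4:7,r5:Mul1

STATUS = TAG Add2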